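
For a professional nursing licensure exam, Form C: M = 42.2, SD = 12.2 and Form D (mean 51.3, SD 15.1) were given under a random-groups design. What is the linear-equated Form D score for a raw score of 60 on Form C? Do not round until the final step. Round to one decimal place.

Linear equating: y = (SD_Y/SD_X)(x − M_X) + M_Y
y = (15.1/12.2)(60 − 42.2) + 51.3
y = 1.237705 × 17.8 + 51.3 = 22.0311 + 51.3 = 73.3

73.3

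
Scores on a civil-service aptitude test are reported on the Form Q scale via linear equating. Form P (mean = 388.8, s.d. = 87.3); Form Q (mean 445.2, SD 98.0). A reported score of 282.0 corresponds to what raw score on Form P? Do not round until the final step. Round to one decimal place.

Invert y = (SD_Y/SD_X)(x − M_X) + M_Y:
x = (SD_X/SD_Y)(y − M_Y) + M_X = (87.3/98.0)(282.0 − 445.2) + 388.8
x = 0.890816 × -163.200 + 388.8 = 243.4

243.4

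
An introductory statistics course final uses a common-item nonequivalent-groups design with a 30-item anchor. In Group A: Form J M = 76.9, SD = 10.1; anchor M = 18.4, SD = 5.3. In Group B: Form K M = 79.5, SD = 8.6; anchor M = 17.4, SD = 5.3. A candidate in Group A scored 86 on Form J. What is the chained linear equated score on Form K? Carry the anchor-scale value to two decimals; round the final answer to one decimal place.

Form J → anchor (Group A): v = (5.3/10.1)(86 − 76.9) + 18.4 = 23.18
anchor → Form K (Group B): y = (8.6/5.3)(23.18 − 17.4) + 79.5 = 88.9

88.9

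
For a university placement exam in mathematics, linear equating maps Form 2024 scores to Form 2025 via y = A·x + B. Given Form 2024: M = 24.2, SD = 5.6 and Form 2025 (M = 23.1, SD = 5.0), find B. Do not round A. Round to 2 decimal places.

1.49

A = SD_Y / SD_X = 5.0 / 5.6 = 0.892857
B = M_Y − A·M_X = 23.1 − 0.892857 × 24.2 = 1.49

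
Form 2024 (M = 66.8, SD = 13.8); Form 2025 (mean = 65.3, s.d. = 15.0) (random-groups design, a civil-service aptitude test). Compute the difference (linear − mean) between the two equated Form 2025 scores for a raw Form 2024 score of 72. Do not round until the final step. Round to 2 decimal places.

Mean-equated: 72 + (65.3 − 66.8) = 70.50
Linear-equated: (15.0/13.8)(72 − 66.8) + 65.3 = 70.952
Difference = 70.952 − 70.50 = 0.45

0.45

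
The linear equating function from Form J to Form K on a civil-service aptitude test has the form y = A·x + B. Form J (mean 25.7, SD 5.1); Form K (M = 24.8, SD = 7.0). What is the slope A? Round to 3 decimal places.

1.373

A = SD_Y / SD_X = 7.0 / 5.1 = 1.373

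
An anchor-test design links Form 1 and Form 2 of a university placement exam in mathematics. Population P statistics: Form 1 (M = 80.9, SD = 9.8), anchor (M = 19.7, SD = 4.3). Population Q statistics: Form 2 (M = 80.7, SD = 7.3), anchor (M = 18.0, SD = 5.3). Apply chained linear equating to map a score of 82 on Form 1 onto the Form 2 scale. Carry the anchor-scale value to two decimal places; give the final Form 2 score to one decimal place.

Form 1 → anchor (Population P): v = (4.3/9.8)(82 − 80.9) + 19.7 = 20.18
anchor → Form 2 (Population Q): y = (7.3/5.3)(20.18 − 18.0) + 80.7 = 83.7

83.7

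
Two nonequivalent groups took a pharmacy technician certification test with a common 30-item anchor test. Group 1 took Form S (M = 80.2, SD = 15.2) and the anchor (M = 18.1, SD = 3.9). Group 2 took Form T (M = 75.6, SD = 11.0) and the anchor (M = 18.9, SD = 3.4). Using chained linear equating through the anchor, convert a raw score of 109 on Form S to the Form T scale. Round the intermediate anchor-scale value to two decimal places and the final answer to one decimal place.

96.9

Form S → anchor (Group 1): v = (3.9/15.2)(109 − 80.2) + 18.1 = 25.49
anchor → Form T (Group 2): y = (11.0/3.4)(25.49 − 18.9) + 75.6 = 96.9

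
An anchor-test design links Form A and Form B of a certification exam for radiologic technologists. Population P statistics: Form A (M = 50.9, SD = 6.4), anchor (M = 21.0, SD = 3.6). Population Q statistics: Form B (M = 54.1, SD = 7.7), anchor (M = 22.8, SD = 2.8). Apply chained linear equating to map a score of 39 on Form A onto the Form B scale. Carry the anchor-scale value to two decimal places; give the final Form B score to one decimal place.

30.8

Form A → anchor (Population P): v = (3.6/6.4)(39 − 50.9) + 21.0 = 14.31
anchor → Form B (Population Q): y = (7.7/2.8)(14.31 − 22.8) + 54.1 = 30.8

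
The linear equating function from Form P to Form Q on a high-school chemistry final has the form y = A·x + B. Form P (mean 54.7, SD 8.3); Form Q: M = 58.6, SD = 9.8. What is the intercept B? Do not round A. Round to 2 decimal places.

A = SD_Y / SD_X = 9.8 / 8.3 = 1.180723
B = M_Y − A·M_X = 58.6 − 1.180723 × 54.7 = -5.99

-5.99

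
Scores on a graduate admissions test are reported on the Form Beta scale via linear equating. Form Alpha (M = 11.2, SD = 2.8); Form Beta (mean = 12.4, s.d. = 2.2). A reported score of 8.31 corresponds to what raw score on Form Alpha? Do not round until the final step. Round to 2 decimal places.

Invert y = (SD_Y/SD_X)(x − M_X) + M_Y:
x = (SD_X/SD_Y)(y − M_Y) + M_X = (2.8/2.2)(8.31 − 12.4) + 11.2
x = 1.272727 × -4.090 + 11.2 = 5.99

5.99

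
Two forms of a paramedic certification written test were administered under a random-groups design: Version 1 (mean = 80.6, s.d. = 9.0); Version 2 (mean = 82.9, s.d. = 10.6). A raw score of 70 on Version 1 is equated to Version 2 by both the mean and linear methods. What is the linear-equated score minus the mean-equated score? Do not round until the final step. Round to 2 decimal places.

-1.88

Mean-equated: 70 + (82.9 − 80.6) = 72.30
Linear-equated: (10.6/9.0)(70 − 80.6) + 82.9 = 70.416
Difference = 70.416 − 72.30 = -1.88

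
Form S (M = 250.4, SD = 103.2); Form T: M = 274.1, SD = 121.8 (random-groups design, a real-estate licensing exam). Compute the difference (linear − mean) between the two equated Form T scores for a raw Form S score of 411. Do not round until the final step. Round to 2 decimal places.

28.95

Mean-equated: 411 + (274.1 − 250.4) = 434.70
Linear-equated: (121.8/103.2)(411 − 250.4) + 274.1 = 463.645
Difference = 463.645 − 434.70 = 28.95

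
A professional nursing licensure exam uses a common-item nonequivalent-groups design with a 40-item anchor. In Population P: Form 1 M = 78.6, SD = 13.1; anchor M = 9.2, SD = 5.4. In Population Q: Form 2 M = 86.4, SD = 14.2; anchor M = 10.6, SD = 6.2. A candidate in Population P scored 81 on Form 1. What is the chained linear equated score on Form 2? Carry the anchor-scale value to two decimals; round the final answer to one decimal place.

85.5

Form 1 → anchor (Population P): v = (5.4/13.1)(81 − 78.6) + 9.2 = 10.19
anchor → Form 2 (Population Q): y = (14.2/6.2)(10.19 − 10.6) + 86.4 = 85.5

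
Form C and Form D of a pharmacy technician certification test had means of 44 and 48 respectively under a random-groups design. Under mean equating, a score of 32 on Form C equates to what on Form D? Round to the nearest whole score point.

36

Mean equating: y = x + (M_Y − M_X) = 32 + (48 − 44) = 36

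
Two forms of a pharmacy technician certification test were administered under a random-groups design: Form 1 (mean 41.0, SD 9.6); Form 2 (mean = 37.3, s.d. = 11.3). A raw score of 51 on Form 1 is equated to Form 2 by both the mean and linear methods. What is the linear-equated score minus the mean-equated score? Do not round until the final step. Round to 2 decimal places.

Mean-equated: 51 + (37.3 − 41.0) = 47.30
Linear-equated: (11.3/9.6)(51 − 41.0) + 37.3 = 49.071
Difference = 49.071 − 47.30 = 1.77

1.77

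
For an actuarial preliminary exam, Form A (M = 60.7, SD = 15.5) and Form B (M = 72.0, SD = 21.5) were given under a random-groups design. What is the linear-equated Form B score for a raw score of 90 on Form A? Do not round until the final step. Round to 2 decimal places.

Linear equating: y = (SD_Y/SD_X)(x − M_X) + M_Y
y = (21.5/15.5)(90 − 60.7) + 72.0
y = 1.387097 × 29.3 + 72.0 = 40.6419 + 72.0 = 112.64

112.64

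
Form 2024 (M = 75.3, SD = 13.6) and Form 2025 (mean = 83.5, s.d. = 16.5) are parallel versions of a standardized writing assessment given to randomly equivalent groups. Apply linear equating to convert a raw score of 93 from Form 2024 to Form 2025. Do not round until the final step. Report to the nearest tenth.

Linear equating: y = (SD_Y/SD_X)(x − M_X) + M_Y
y = (16.5/13.6)(93 − 75.3) + 83.5
y = 1.213235 × 17.7 + 83.5 = 21.4743 + 83.5 = 105.0

105.0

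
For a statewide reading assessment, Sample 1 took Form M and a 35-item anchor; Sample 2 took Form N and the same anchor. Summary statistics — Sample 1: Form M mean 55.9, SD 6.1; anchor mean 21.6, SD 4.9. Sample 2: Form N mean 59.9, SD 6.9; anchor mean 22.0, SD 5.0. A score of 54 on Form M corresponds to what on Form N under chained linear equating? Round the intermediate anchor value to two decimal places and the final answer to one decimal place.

57.2

Form M → anchor (Sample 1): v = (4.9/6.1)(54 − 55.9) + 21.6 = 20.07
anchor → Form N (Sample 2): y = (6.9/5.0)(20.07 − 22.0) + 59.9 = 57.2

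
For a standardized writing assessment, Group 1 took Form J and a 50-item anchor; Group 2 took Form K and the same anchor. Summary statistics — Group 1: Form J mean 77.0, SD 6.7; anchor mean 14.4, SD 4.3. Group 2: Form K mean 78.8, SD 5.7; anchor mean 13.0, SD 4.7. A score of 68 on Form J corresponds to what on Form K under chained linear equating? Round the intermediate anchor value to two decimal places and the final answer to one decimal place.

Form J → anchor (Group 1): v = (4.3/6.7)(68 − 77.0) + 14.4 = 8.62
anchor → Form K (Group 2): y = (5.7/4.7)(8.62 − 13.0) + 78.8 = 73.5

73.5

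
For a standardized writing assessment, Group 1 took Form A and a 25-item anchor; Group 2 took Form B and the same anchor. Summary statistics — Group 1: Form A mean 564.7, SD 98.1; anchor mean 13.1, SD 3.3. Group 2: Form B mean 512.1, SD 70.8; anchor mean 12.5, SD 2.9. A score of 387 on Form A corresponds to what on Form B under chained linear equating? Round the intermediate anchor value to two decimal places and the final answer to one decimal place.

380.8

Form A → anchor (Group 1): v = (3.3/98.1)(387 − 564.7) + 13.1 = 7.12
anchor → Form B (Group 2): y = (70.8/2.9)(7.12 − 12.5) + 512.1 = 380.8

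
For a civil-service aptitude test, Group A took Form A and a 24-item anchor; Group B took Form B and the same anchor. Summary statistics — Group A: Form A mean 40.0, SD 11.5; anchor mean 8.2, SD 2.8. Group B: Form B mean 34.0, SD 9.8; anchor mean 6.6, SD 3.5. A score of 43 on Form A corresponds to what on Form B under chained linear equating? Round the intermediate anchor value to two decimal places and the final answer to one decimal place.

Form A → anchor (Group A): v = (2.8/11.5)(43 − 40.0) + 8.2 = 8.93
anchor → Form B (Group B): y = (9.8/3.5)(8.93 − 6.6) + 34.0 = 40.5

40.5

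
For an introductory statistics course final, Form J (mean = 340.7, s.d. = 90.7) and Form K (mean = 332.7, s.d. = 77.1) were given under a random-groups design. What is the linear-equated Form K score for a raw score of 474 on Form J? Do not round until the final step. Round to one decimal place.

446.0

Linear equating: y = (SD_Y/SD_X)(x − M_X) + M_Y
y = (77.1/90.7)(474 − 340.7) + 332.7
y = 0.850055 × 133.3 + 332.7 = 113.3123 + 332.7 = 446.0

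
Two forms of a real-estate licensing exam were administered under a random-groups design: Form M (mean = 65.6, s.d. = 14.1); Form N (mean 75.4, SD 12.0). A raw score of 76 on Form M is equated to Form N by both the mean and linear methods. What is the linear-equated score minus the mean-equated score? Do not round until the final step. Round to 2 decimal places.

-1.55

Mean-equated: 76 + (75.4 − 65.6) = 85.80
Linear-equated: (12.0/14.1)(76 − 65.6) + 75.4 = 84.251
Difference = 84.251 − 85.80 = -1.55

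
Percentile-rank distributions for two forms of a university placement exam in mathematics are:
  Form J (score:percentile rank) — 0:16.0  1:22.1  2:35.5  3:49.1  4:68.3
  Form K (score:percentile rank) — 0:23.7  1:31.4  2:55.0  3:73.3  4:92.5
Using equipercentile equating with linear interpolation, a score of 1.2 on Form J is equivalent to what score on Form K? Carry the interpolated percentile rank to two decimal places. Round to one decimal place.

0.1

PR of 1.2 on Form J: 22.1 + (1.2 − 1)/(2 − 1) × (35.5 − 22.1) = 24.78
On Form K, PR 24.78 falls between score 0 (PR 23.7) and 1 (PR 31.4).
Interpolate: 0 + (24.78 − 23.7)/(31.4 − 23.7) × (1 − 0) = 0.1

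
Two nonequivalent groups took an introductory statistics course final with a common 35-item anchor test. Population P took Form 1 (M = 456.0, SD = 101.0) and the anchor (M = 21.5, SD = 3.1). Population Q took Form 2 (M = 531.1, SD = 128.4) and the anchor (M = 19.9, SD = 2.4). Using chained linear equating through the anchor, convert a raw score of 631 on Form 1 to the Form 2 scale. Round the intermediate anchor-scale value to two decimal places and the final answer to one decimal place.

904.0

Form 1 → anchor (Population P): v = (3.1/101.0)(631 − 456.0) + 21.5 = 26.87
anchor → Form 2 (Population Q): y = (128.4/2.4)(26.87 − 19.9) + 531.1 = 904.0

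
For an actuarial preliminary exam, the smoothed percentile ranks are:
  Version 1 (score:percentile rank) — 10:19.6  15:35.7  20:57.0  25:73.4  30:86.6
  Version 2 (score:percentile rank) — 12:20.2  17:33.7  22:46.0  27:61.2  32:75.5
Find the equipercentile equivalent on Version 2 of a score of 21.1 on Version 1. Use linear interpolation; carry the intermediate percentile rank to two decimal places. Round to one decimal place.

PR of 21.1 on Version 1: 57.0 + (21.1 − 20)/(25 − 20) × (73.4 − 57.0) = 60.61
On Version 2, PR 60.61 falls between score 22 (PR 46.0) and 27 (PR 61.2).
Interpolate: 22 + (60.61 − 46.0)/(61.2 − 46.0) × (27 − 22) = 26.8

26.8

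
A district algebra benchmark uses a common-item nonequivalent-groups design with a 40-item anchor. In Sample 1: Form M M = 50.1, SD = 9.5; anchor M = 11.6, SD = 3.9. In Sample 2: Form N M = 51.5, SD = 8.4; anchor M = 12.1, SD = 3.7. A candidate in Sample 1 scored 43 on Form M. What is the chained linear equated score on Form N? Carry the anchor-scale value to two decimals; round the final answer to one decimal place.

Form M → anchor (Sample 1): v = (3.9/9.5)(43 − 50.1) + 11.6 = 8.69
anchor → Form N (Sample 2): y = (8.4/3.7)(8.69 − 12.1) + 51.5 = 43.8

43.8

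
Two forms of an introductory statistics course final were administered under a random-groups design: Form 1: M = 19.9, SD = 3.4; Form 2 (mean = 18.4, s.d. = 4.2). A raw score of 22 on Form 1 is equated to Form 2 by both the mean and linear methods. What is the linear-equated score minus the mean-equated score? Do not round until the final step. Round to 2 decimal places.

Mean-equated: 22 + (18.4 − 19.9) = 20.50
Linear-equated: (4.2/3.4)(22 − 19.9) + 18.4 = 20.994
Difference = 20.994 − 20.50 = 0.49

0.49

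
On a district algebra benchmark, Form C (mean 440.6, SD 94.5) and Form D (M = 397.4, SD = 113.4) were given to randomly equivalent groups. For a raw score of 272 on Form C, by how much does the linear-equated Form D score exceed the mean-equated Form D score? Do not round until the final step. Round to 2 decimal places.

-33.72

Mean-equated: 272 + (397.4 − 440.6) = 228.80
Linear-equated: (113.4/94.5)(272 − 440.6) + 397.4 = 195.080
Difference = 195.080 − 228.80 = -33.72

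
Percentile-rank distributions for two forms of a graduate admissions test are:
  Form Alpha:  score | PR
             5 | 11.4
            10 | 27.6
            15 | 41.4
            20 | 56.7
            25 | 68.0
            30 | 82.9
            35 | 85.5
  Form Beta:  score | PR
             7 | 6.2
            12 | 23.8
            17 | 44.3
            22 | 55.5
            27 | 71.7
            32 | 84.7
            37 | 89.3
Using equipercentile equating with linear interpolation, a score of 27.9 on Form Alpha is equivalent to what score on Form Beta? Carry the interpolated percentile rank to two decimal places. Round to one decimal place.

28.9

PR of 27.9 on Form Alpha: 68.0 + (27.9 − 25)/(30 − 25) × (82.9 − 68.0) = 76.64
On Form Beta, PR 76.64 falls between score 27 (PR 71.7) and 32 (PR 84.7).
Interpolate: 27 + (76.64 − 71.7)/(84.7 − 71.7) × (32 − 27) = 28.9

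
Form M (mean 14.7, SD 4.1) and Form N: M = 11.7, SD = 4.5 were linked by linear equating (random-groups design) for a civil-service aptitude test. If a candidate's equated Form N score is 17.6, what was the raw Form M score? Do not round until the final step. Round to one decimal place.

20.1

Invert y = (SD_Y/SD_X)(x − M_X) + M_Y:
x = (SD_X/SD_Y)(y − M_Y) + M_X = (4.1/4.5)(17.6 − 11.7) + 14.7
x = 0.911111 × 5.900 + 14.7 = 20.1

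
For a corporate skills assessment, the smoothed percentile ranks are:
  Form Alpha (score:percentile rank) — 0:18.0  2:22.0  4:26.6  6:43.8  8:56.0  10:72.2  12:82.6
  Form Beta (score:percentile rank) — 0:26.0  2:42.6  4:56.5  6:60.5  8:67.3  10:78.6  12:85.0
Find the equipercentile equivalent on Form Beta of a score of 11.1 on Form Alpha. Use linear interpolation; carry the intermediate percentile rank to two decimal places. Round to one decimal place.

9.9

PR of 11.1 on Form Alpha: 72.2 + (11.1 − 10)/(12 − 10) × (82.6 − 72.2) = 77.92
On Form Beta, PR 77.92 falls between score 8 (PR 67.3) and 10 (PR 78.6).
Interpolate: 8 + (77.92 − 67.3)/(78.6 − 67.3) × (10 − 8) = 9.9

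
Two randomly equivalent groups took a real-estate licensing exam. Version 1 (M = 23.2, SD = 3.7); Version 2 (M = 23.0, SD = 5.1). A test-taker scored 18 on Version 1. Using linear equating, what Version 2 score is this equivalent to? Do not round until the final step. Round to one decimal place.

Linear equating: y = (SD_Y/SD_X)(x − M_X) + M_Y
y = (5.1/3.7)(18 − 23.2) + 23.0
y = 1.378378 × -5.2 + 23.0 = -7.1676 + 23.0 = 15.8

15.8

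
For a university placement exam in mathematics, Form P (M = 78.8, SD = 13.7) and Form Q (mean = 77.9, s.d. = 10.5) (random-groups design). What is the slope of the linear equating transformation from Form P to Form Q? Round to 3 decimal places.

0.766

A = SD_Y / SD_X = 10.5 / 13.7 = 0.766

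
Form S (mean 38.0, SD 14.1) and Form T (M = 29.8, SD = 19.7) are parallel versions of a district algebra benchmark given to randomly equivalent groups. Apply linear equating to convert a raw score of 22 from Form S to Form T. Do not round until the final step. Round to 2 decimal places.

7.45

Linear equating: y = (SD_Y/SD_X)(x − M_X) + M_Y
y = (19.7/14.1)(22 − 38.0) + 29.8
y = 1.397163 × -16.0 + 29.8 = -22.3546 + 29.8 = 7.45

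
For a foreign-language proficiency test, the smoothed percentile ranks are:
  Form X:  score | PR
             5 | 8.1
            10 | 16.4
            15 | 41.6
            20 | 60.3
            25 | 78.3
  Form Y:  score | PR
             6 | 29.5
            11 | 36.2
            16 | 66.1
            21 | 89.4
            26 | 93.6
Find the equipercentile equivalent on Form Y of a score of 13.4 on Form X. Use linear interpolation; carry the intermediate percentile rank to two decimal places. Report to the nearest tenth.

PR of 13.4 on Form X: 16.4 + (13.4 − 10)/(15 − 10) × (41.6 − 16.4) = 33.54
On Form Y, PR 33.54 falls between score 6 (PR 29.5) and 11 (PR 36.2).
Interpolate: 6 + (33.54 − 29.5)/(36.2 − 29.5) × (11 − 6) = 9.0

9.0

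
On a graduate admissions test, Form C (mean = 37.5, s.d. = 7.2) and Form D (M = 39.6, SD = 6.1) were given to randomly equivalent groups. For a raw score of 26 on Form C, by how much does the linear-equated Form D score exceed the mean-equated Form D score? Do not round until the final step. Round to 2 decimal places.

Mean-equated: 26 + (39.6 − 37.5) = 28.10
Linear-equated: (6.1/7.2)(26 − 37.5) + 39.6 = 29.857
Difference = 29.857 − 28.10 = 1.76

1.76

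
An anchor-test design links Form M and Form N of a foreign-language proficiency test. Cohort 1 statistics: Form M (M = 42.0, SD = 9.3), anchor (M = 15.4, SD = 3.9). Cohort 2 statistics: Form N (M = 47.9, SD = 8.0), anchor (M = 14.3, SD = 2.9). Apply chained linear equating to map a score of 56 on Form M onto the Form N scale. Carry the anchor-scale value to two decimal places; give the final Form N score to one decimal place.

67.1

Form M → anchor (Cohort 1): v = (3.9/9.3)(56 − 42.0) + 15.4 = 21.27
anchor → Form N (Cohort 2): y = (8.0/2.9)(21.27 − 14.3) + 47.9 = 67.1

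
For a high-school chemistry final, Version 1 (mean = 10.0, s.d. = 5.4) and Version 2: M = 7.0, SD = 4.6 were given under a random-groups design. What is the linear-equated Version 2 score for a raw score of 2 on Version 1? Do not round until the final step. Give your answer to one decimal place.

0.2

Linear equating: y = (SD_Y/SD_X)(x − M_X) + M_Y
y = (4.6/5.4)(2 − 10.0) + 7.0
y = 0.851852 × -8.0 + 7.0 = -6.8148 + 7.0 = 0.2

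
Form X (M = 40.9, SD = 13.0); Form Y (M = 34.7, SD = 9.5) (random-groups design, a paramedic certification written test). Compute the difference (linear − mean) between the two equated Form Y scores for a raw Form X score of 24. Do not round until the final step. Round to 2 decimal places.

Mean-equated: 24 + (34.7 − 40.9) = 17.80
Linear-equated: (9.5/13.0)(24 − 40.9) + 34.7 = 22.350
Difference = 22.350 − 17.80 = 4.55

4.55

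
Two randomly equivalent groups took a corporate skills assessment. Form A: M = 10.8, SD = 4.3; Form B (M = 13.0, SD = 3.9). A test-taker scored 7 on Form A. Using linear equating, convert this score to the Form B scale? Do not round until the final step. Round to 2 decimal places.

9.55

Linear equating: y = (SD_Y/SD_X)(x − M_X) + M_Y
y = (3.9/4.3)(7 − 10.8) + 13.0
y = 0.906977 × -3.8 + 13.0 = -3.4465 + 13.0 = 9.55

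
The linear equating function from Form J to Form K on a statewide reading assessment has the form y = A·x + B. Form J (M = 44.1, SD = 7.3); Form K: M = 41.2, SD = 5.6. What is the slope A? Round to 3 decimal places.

0.767

A = SD_Y / SD_X = 5.6 / 7.3 = 0.767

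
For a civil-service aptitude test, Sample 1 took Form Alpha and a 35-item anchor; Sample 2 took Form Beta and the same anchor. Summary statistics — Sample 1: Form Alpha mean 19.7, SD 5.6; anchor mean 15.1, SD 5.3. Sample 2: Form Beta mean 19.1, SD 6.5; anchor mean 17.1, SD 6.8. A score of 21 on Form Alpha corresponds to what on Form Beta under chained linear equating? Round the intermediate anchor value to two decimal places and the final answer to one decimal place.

Form Alpha → anchor (Sample 1): v = (5.3/5.6)(21 − 19.7) + 15.1 = 16.33
anchor → Form Beta (Sample 2): y = (6.5/6.8)(16.33 − 17.1) + 19.1 = 18.4

18.4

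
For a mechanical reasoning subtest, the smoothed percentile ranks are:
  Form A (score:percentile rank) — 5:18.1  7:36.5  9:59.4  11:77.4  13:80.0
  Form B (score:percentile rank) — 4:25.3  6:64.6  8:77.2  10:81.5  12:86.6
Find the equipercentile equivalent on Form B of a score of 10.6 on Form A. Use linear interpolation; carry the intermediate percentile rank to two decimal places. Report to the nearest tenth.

7.5

PR of 10.6 on Form A: 59.4 + (10.6 − 9)/(11 − 9) × (77.4 − 59.4) = 73.80
On Form B, PR 73.80 falls between score 6 (PR 64.6) and 8 (PR 77.2).
Interpolate: 6 + (73.80 − 64.6)/(77.2 − 64.6) × (8 − 6) = 7.5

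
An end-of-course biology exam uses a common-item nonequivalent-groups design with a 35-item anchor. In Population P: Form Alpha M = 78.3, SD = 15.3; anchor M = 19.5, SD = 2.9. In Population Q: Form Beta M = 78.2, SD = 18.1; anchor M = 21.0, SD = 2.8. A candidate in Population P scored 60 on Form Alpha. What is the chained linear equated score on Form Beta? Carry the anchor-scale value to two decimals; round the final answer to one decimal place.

46.1

Form Alpha → anchor (Population P): v = (2.9/15.3)(60 − 78.3) + 19.5 = 16.03
anchor → Form Beta (Population Q): y = (18.1/2.8)(16.03 − 21.0) + 78.2 = 46.1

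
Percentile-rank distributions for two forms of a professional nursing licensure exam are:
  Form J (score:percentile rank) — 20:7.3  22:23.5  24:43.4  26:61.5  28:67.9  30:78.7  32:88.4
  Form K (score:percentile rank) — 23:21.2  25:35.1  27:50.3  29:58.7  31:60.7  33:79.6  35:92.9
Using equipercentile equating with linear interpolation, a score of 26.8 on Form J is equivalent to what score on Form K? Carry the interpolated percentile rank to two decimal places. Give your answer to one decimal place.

31.4

PR of 26.8 on Form J: 61.5 + (26.8 − 26)/(28 − 26) × (67.9 − 61.5) = 64.06
On Form K, PR 64.06 falls between score 31 (PR 60.7) and 33 (PR 79.6).
Interpolate: 31 + (64.06 − 60.7)/(79.6 − 60.7) × (33 − 31) = 31.4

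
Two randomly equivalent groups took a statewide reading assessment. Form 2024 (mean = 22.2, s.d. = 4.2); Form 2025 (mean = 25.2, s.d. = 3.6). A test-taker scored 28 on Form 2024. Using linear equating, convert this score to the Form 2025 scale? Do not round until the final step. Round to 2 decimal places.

Linear equating: y = (SD_Y/SD_X)(x − M_X) + M_Y
y = (3.6/4.2)(28 − 22.2) + 25.2
y = 0.857143 × 5.8 + 25.2 = 4.9714 + 25.2 = 30.17

30.17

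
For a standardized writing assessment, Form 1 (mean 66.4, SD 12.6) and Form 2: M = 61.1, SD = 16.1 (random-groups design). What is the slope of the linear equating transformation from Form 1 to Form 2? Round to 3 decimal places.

A = SD_Y / SD_X = 16.1 / 12.6 = 1.278

1.278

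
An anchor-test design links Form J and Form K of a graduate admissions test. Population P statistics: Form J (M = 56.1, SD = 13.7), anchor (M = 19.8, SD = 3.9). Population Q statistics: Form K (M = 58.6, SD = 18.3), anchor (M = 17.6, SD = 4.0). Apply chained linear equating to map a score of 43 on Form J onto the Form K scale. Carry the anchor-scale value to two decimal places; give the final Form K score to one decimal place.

Form J → anchor (Population P): v = (3.9/13.7)(43 − 56.1) + 19.8 = 16.07
anchor → Form K (Population Q): y = (18.3/4.0)(16.07 − 17.6) + 58.6 = 51.6

51.6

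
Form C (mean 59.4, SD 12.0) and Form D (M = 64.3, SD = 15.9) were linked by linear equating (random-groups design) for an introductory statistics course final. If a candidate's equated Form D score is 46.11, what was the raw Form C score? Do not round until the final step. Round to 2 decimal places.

Invert y = (SD_Y/SD_X)(x − M_X) + M_Y:
x = (SD_X/SD_Y)(y − M_Y) + M_X = (12.0/15.9)(46.11 − 64.3) + 59.4
x = 0.754717 × -18.190 + 59.4 = 45.67

45.67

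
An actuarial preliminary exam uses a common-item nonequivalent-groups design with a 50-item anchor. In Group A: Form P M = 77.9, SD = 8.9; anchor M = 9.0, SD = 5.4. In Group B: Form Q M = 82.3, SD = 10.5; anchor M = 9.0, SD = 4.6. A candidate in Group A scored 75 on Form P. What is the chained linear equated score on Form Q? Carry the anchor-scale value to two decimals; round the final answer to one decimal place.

78.3

Form P → anchor (Group A): v = (5.4/8.9)(75 − 77.9) + 9.0 = 7.24
anchor → Form Q (Group B): y = (10.5/4.6)(7.24 − 9.0) + 82.3 = 78.3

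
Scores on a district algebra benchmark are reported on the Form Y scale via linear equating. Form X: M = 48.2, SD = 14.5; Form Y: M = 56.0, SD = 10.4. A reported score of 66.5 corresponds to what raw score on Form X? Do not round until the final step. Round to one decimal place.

Invert y = (SD_Y/SD_X)(x − M_X) + M_Y:
x = (SD_X/SD_Y)(y − M_Y) + M_X = (14.5/10.4)(66.5 − 56.0) + 48.2
x = 1.394231 × 10.500 + 48.2 = 62.8

62.8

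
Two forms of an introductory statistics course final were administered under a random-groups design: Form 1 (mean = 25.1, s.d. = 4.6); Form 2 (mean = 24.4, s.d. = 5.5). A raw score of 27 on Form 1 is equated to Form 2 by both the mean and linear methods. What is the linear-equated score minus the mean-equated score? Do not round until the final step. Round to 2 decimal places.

0.37

Mean-equated: 27 + (24.4 − 25.1) = 26.30
Linear-equated: (5.5/4.6)(27 − 25.1) + 24.4 = 26.672
Difference = 26.672 − 26.30 = 0.37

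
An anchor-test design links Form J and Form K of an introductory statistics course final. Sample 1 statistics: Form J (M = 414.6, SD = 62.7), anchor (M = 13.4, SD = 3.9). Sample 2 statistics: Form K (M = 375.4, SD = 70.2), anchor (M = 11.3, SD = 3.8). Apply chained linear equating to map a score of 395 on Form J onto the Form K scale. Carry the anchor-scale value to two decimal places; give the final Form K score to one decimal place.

Form J → anchor (Sample 1): v = (3.9/62.7)(395 − 414.6) + 13.4 = 12.18
anchor → Form K (Sample 2): y = (70.2/3.8)(12.18 − 11.3) + 375.4 = 391.7

391.7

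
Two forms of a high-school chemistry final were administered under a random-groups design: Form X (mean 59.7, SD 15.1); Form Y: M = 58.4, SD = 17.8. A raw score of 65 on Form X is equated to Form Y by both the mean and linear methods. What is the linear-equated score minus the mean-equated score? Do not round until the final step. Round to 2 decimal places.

0.95

Mean-equated: 65 + (58.4 − 59.7) = 63.70
Linear-equated: (17.8/15.1)(65 − 59.7) + 58.4 = 64.648
Difference = 64.648 − 63.70 = 0.95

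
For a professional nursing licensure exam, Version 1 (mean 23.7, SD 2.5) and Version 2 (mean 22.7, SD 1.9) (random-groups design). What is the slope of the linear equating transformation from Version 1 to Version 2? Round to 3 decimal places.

0.760

A = SD_Y / SD_X = 1.9 / 2.5 = 0.760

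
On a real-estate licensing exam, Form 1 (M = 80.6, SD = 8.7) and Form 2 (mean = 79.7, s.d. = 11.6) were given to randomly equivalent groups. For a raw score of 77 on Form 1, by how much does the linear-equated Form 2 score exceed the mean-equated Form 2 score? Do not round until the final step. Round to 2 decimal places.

-1.20

Mean-equated: 77 + (79.7 − 80.6) = 76.10
Linear-equated: (11.6/8.7)(77 − 80.6) + 79.7 = 74.900
Difference = 74.900 − 76.10 = -1.20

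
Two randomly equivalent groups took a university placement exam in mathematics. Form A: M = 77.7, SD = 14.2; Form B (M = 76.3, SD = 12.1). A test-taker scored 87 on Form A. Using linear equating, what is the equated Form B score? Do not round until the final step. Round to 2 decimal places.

84.22

Linear equating: y = (SD_Y/SD_X)(x − M_X) + M_Y
y = (12.1/14.2)(87 − 77.7) + 76.3
y = 0.852113 × 9.3 + 76.3 = 7.9246 + 76.3 = 84.22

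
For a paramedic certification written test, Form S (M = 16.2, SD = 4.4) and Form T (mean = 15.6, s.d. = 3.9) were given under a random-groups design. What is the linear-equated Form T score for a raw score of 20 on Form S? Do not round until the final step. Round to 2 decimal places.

18.97

Linear equating: y = (SD_Y/SD_X)(x − M_X) + M_Y
y = (3.9/4.4)(20 − 16.2) + 15.6
y = 0.886364 × 3.8 + 15.6 = 3.3682 + 15.6 = 18.97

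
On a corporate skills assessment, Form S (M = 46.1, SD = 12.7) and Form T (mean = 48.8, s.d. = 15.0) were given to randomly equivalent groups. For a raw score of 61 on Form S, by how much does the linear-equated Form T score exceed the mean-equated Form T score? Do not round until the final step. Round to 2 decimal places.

2.70

Mean-equated: 61 + (48.8 − 46.1) = 63.70
Linear-equated: (15.0/12.7)(61 − 46.1) + 48.8 = 66.398
Difference = 66.398 − 63.70 = 2.70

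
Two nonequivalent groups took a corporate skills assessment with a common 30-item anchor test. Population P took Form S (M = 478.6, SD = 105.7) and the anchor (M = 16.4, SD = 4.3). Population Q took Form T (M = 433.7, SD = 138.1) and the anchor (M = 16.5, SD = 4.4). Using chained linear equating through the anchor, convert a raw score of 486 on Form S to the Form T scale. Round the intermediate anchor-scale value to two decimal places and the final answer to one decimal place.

440.0

Form S → anchor (Population P): v = (4.3/105.7)(486 − 478.6) + 16.4 = 16.70
anchor → Form T (Population Q): y = (138.1/4.4)(16.70 − 16.5) + 433.7 = 440.0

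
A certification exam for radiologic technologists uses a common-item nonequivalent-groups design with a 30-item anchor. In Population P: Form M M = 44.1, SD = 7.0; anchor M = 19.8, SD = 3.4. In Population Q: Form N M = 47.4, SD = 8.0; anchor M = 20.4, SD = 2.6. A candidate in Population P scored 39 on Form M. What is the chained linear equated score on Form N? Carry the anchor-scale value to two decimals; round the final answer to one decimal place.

Form M → anchor (Population P): v = (3.4/7.0)(39 − 44.1) + 19.8 = 17.32
anchor → Form N (Population Q): y = (8.0/2.6)(17.32 − 20.4) + 47.4 = 37.9

37.9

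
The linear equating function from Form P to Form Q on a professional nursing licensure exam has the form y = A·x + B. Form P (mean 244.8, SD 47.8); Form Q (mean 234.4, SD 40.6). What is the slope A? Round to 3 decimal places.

0.849

A = SD_Y / SD_X = 40.6 / 47.8 = 0.849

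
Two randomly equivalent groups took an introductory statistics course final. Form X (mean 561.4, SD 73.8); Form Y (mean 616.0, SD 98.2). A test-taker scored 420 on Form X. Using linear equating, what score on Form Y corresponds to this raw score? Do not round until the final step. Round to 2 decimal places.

427.85

Linear equating: y = (SD_Y/SD_X)(x − M_X) + M_Y
y = (98.2/73.8)(420 − 561.4) + 616.0
y = 1.330623 × -141.4 + 616.0 = -188.1501 + 616.0 = 427.85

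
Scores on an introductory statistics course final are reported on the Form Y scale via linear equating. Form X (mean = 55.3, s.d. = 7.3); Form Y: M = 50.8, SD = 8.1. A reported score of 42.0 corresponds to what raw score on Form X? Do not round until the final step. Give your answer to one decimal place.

47.4

Invert y = (SD_Y/SD_X)(x − M_X) + M_Y:
x = (SD_X/SD_Y)(y − M_Y) + M_X = (7.3/8.1)(42.0 − 50.8) + 55.3
x = 0.901235 × -8.800 + 55.3 = 47.4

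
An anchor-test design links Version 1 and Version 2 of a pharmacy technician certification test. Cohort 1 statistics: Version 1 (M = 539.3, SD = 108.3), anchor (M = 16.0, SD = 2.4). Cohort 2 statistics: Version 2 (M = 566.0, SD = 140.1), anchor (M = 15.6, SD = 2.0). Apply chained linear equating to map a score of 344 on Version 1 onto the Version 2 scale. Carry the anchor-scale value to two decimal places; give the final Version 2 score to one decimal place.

Version 1 → anchor (Cohort 1): v = (2.4/108.3)(344 − 539.3) + 16.0 = 11.67
anchor → Version 2 (Cohort 2): y = (140.1/2.0)(11.67 − 15.6) + 566.0 = 290.7

290.7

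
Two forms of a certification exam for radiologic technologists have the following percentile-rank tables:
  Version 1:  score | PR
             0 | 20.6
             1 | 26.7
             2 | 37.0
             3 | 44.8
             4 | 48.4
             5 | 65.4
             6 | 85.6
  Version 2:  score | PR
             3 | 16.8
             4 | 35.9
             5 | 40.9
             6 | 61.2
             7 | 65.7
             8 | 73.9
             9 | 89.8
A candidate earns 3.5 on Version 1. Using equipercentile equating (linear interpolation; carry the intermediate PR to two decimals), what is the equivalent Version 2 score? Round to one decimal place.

PR of 3.5 on Version 1: 44.8 + (3.5 − 3)/(4 − 3) × (48.4 − 44.8) = 46.60
On Version 2, PR 46.60 falls between score 5 (PR 40.9) and 6 (PR 61.2).
Interpolate: 5 + (46.60 − 40.9)/(61.2 − 40.9) × (6 − 5) = 5.3

5.3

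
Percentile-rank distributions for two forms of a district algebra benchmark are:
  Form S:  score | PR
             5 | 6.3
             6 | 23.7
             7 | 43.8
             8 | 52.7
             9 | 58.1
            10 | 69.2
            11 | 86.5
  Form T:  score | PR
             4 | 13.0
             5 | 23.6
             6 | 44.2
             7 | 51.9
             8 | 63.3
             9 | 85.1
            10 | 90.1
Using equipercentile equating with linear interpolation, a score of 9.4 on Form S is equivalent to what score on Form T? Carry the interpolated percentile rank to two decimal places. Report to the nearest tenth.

7.9

PR of 9.4 on Form S: 58.1 + (9.4 − 9)/(10 − 9) × (69.2 − 58.1) = 62.54
On Form T, PR 62.54 falls between score 7 (PR 51.9) and 8 (PR 63.3).
Interpolate: 7 + (62.54 − 51.9)/(63.3 − 51.9) × (8 − 7) = 7.9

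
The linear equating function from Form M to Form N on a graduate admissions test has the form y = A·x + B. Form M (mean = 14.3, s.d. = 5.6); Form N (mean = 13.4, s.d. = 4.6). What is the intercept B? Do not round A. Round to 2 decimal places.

A = SD_Y / SD_X = 4.6 / 5.6 = 0.821429
B = M_Y − A·M_X = 13.4 − 0.821429 × 14.3 = 1.65

1.65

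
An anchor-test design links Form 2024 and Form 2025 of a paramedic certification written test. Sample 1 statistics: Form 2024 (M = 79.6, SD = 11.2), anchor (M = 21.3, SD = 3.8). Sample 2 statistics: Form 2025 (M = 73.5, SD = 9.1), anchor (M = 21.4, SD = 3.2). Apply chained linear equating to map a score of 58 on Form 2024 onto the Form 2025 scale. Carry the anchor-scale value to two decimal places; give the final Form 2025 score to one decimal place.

Form 2024 → anchor (Sample 1): v = (3.8/11.2)(58 − 79.6) + 21.3 = 13.97
anchor → Form 2025 (Sample 2): y = (9.1/3.2)(13.97 − 21.4) + 73.5 = 52.4

52.4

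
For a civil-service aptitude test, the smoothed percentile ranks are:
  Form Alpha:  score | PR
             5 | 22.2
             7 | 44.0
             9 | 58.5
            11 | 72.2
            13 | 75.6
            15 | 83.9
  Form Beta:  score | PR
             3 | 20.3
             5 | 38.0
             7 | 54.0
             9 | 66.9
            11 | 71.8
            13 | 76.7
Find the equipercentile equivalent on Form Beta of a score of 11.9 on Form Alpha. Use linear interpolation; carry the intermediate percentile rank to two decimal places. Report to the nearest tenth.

PR of 11.9 on Form Alpha: 72.2 + (11.9 − 11)/(13 − 11) × (75.6 − 72.2) = 73.73
On Form Beta, PR 73.73 falls between score 11 (PR 71.8) and 13 (PR 76.7).
Interpolate: 11 + (73.73 − 71.8)/(76.7 − 71.8) × (13 − 11) = 11.8

11.8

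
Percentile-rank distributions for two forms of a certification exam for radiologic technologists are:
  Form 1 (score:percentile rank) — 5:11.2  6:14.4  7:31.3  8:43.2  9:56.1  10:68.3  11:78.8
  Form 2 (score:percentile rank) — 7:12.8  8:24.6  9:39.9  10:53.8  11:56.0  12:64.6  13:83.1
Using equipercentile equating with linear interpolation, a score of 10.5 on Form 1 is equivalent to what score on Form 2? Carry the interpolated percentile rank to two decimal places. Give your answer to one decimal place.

12.5

PR of 10.5 on Form 1: 68.3 + (10.5 − 10)/(11 − 10) × (78.8 − 68.3) = 73.55
On Form 2, PR 73.55 falls between score 12 (PR 64.6) and 13 (PR 83.1).
Interpolate: 12 + (73.55 − 64.6)/(83.1 − 64.6) × (13 − 12) = 12.5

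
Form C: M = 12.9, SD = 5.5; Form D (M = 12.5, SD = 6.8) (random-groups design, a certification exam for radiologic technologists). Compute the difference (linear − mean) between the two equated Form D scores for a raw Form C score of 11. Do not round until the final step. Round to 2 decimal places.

Mean-equated: 11 + (12.5 − 12.9) = 10.60
Linear-equated: (6.8/5.5)(11 − 12.9) + 12.5 = 10.151
Difference = 10.151 − 10.60 = -0.45

-0.45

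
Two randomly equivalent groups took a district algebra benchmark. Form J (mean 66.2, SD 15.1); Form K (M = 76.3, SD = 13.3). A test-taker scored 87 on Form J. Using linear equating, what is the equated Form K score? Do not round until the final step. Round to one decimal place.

Linear equating: y = (SD_Y/SD_X)(x − M_X) + M_Y
y = (13.3/15.1)(87 − 66.2) + 76.3
y = 0.880795 × 20.8 + 76.3 = 18.3205 + 76.3 = 94.6

94.6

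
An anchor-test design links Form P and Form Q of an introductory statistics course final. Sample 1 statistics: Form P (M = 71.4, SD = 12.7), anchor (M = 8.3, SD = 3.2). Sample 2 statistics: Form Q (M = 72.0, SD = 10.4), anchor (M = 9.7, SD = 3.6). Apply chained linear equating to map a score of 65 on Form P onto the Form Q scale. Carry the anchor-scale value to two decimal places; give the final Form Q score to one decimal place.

Form P → anchor (Sample 1): v = (3.2/12.7)(65 − 71.4) + 8.3 = 6.69
anchor → Form Q (Sample 2): y = (10.4/3.6)(6.69 − 9.7) + 72.0 = 63.3

63.3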